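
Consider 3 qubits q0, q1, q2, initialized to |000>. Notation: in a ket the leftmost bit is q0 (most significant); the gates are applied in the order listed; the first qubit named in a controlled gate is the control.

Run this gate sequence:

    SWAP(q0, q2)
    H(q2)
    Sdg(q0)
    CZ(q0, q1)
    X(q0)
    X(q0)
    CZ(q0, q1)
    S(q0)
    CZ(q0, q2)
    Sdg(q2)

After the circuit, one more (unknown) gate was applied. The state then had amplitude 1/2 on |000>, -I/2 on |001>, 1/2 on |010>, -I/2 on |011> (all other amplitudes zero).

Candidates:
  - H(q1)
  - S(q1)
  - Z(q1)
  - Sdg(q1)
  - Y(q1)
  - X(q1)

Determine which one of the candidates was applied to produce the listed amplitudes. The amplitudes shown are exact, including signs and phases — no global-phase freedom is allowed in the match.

The unique candidate consistent with the amplitudes is H(q1). Key observation: gates 3-8 undo each other exactly, leaving only the rest of the circuit to track.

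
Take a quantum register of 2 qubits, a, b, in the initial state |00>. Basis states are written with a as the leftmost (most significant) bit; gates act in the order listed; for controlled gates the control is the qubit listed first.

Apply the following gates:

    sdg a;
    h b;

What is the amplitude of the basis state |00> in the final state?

The final state's coefficient on |00> equals sqrt(2)/2.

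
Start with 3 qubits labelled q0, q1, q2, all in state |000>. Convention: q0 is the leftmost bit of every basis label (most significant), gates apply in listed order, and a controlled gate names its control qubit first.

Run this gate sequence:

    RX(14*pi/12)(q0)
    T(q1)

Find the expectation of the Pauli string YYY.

The observable YYY averages to 0.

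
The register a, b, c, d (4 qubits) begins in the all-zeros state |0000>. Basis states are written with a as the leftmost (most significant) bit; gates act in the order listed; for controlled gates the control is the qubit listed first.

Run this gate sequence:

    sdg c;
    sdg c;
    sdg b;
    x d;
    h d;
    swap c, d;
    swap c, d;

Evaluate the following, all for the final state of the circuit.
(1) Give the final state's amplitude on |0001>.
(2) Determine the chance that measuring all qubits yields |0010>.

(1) |0001> carries amplitude -sqrt(2)/2 in the final state. Key observation: the block from step 6 through step 7 cancels to the identity and can be dropped.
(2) Outcome |0010> occurs with probability 0.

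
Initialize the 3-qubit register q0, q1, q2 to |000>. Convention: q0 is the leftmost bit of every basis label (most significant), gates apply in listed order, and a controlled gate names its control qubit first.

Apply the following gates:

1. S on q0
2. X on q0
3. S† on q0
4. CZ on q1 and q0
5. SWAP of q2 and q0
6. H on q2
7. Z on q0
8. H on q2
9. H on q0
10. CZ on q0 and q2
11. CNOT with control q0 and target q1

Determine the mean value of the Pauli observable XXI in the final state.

The expectation value of XXI is -1.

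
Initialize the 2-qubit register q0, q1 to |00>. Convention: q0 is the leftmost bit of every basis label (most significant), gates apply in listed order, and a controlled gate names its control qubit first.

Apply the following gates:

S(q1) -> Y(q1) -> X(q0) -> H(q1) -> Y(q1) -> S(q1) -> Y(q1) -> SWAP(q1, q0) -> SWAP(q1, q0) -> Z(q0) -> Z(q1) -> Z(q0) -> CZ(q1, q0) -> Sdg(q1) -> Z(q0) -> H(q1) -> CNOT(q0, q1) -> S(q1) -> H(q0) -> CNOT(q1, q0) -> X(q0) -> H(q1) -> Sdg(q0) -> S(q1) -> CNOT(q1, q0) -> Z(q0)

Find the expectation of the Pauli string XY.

The observable XY averages to 1.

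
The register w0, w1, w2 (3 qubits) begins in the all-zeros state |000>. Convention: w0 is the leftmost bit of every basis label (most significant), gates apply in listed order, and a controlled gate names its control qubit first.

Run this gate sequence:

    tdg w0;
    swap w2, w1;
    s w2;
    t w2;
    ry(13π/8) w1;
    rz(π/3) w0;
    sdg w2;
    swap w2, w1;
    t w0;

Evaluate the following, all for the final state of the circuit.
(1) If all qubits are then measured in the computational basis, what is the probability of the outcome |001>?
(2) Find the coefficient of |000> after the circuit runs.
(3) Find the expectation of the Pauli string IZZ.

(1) The probability of measuring |001> is sin(3*pi/16)**2.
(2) The amplitude on |000> is exp(5*I*pi/6)*cos(3*pi/16).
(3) The expectation value of IZZ is sqrt(2 - sqrt(2))/2.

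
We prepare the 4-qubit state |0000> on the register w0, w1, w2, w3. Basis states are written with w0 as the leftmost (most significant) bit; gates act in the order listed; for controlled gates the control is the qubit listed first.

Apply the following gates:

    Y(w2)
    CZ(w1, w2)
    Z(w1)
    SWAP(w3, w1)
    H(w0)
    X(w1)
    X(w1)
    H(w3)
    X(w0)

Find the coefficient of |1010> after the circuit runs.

|1010> carries amplitude I/2 in the final state. Key observation: steps 6-7 multiply out to the identity, so the circuit reduces to the remaining gates.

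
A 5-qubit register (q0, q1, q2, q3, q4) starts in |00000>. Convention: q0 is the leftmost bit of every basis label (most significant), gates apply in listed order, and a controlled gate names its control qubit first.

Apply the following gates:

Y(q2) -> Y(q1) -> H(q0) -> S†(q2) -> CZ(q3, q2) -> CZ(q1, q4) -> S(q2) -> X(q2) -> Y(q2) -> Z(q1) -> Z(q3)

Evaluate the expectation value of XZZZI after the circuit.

The expectation value of XZZZI is 1.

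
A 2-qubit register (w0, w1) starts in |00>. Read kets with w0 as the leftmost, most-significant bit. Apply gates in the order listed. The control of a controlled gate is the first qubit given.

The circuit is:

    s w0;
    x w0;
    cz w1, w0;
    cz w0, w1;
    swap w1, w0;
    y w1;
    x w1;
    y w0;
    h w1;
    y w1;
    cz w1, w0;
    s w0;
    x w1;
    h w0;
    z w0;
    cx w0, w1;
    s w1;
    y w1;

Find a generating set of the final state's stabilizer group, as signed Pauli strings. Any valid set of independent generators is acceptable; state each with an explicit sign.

One valid set of independent stabilizer generators is -XI, -IY (any independent generating set of the same group is equally correct).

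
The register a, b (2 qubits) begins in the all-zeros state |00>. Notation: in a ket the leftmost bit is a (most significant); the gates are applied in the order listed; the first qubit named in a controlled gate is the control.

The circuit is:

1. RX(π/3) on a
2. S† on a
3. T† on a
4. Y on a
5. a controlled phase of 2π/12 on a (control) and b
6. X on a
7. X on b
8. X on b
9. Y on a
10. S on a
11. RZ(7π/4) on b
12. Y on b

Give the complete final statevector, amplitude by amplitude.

The resulting statevector has amplitude 0 on |00>, -exp(3*I*pi/8)/2 on |01>, 0 on |10>, -sqrt(3)*exp(I*pi/8)/2 on |11>.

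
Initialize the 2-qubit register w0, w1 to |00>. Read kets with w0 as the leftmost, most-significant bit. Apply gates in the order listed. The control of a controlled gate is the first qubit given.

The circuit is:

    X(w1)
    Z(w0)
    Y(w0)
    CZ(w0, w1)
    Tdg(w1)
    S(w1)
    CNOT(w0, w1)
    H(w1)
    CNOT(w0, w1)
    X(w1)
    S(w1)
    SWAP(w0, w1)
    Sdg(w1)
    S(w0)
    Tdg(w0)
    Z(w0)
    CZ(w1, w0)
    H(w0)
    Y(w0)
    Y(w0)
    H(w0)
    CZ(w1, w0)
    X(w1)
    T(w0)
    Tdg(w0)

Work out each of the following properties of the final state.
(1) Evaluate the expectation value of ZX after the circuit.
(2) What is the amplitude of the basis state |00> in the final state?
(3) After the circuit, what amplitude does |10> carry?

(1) The expectation value of ZX is 0. Key observation: steps 17-22 multiply out to the identity, so the circuit reduces to the remaining gates.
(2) The final state's coefficient on |00> equals -sqrt(2)*exp(I*pi/4)/2.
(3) The final state's coefficient on |10> equals -sqrt(2)/2.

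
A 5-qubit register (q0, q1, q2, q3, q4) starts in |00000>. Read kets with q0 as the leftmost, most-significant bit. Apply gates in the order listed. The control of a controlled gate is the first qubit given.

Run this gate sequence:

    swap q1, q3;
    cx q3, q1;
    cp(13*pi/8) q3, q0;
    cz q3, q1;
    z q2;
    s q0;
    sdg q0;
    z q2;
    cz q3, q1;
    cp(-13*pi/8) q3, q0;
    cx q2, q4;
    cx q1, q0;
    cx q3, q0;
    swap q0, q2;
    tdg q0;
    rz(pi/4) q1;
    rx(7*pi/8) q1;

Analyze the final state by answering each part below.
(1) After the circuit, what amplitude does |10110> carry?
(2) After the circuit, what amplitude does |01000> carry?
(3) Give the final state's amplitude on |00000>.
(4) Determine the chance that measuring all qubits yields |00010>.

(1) The final state's coefficient on |10110> equals 0. Key observation: steps 3-10 multiply out to the identity, so the circuit reduces to the remaining gates.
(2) |01000> carries amplitude -exp(3*I*pi/8)*cos(pi/16) in the final state.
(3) The amplitude on |00000> is -exp(7*I*pi/8)*sin(pi/16).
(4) A full measurement returns |00010> with probability 0.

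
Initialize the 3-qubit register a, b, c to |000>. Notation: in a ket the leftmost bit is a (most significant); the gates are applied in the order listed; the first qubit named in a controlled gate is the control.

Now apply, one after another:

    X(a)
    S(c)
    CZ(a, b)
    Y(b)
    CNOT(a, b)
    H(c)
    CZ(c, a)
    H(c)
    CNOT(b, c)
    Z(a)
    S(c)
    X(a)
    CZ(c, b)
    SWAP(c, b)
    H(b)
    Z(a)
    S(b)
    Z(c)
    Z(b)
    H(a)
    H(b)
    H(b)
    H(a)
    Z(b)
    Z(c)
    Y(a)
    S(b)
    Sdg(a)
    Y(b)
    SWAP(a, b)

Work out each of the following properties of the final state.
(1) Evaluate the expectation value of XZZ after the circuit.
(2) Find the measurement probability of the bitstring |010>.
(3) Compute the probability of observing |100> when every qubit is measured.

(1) The expectation value of XZZ is 1.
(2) Outcome |010> occurs with probability 1/2.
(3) The probability of measuring |100> is 0.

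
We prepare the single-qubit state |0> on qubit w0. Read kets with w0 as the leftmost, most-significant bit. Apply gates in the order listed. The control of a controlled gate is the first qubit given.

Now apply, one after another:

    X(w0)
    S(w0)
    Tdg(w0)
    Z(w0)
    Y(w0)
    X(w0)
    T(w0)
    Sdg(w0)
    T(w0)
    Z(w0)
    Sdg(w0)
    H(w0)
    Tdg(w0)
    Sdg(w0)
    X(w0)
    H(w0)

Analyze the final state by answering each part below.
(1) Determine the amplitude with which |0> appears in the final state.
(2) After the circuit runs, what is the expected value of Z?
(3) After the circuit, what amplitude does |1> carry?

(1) The amplitude on |0> is -I/2 - exp(I*pi/4)/2.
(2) The expectation value of Z is sqrt(2)/2.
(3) The final state's coefficient on |1> equals -I/2 + exp(I*pi/4)/2.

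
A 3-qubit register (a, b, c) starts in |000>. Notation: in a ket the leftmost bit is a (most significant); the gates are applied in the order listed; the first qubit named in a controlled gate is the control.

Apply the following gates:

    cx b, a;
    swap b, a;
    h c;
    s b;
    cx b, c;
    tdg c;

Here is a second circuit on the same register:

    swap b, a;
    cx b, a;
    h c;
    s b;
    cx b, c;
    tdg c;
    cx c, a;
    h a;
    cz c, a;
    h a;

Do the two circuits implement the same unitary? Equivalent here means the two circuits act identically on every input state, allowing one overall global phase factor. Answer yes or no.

No: there is an input state on which the two circuits produce genuinely different outputs (not merely differing by a phase).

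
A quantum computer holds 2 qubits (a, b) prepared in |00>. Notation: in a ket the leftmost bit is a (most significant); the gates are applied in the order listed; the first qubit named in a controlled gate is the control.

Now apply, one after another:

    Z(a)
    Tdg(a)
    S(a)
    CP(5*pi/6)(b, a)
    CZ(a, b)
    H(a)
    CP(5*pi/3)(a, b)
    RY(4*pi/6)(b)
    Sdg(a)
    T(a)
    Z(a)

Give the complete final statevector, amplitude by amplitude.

After the circuit, the state carries amplitude sqrt(2)/4 on |00>, sqrt(6)/4 on |01>, sqrt(2)*exp(3*I*pi/4)/4 on |10>, sqrt(6)*exp(3*I*pi/4)/4 on |11>.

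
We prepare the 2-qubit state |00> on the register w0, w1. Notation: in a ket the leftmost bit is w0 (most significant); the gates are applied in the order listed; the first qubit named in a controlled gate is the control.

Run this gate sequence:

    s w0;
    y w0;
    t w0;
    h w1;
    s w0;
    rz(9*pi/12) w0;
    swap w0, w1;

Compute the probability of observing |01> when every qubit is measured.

Outcome |01> occurs with probability 1/2.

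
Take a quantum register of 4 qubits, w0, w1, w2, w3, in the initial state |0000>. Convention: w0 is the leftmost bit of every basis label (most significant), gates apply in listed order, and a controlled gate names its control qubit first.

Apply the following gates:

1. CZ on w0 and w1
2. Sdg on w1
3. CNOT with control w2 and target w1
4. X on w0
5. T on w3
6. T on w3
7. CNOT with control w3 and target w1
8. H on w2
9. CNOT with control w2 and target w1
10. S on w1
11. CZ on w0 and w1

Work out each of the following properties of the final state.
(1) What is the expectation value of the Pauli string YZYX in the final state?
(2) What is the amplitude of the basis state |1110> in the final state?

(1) The observable YZYX averages to 0.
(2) |1110> carries amplitude -sqrt(2)*I/2 in the final state.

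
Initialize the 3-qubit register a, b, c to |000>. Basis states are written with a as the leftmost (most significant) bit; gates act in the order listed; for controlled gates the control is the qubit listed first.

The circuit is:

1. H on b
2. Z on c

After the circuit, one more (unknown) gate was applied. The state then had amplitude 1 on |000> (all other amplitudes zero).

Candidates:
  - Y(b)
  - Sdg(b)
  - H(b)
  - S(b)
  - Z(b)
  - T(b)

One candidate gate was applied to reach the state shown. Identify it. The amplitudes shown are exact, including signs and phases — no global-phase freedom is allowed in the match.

The unique candidate consistent with the amplitudes is H(b).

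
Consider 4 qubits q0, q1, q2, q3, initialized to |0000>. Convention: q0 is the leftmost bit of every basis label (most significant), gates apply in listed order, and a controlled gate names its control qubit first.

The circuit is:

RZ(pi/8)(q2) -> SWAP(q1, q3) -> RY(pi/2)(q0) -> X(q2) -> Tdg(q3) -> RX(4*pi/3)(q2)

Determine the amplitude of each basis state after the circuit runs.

The resulting statevector has amplitude -sqrt(6)*exp(7*I*pi/16)/4 on |0000>, sqrt(2)*exp(15*I*pi/16)/4 on |0010>, -sqrt(6)*exp(7*I*pi/16)/4 on |1000>, sqrt(2)*exp(15*I*pi/16)/4 on |1010>, and 0 on every other basis state.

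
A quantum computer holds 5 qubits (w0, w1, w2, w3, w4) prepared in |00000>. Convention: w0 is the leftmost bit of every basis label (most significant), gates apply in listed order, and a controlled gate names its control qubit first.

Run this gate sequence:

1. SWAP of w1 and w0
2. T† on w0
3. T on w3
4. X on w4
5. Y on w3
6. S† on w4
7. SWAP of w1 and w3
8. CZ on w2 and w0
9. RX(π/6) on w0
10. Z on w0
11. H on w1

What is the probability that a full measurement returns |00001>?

Outcome |00001> occurs with probability sqrt(3)/8 + 1/4.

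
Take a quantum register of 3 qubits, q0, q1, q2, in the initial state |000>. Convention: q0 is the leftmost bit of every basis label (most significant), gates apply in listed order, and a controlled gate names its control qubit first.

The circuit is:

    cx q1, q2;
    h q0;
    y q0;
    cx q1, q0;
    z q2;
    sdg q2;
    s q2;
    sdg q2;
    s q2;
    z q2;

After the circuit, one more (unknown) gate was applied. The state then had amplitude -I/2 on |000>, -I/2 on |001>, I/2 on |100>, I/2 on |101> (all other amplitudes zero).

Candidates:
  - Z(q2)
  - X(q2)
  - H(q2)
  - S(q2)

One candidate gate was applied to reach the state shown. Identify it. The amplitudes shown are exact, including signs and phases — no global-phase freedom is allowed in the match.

The applied gate was H(q2).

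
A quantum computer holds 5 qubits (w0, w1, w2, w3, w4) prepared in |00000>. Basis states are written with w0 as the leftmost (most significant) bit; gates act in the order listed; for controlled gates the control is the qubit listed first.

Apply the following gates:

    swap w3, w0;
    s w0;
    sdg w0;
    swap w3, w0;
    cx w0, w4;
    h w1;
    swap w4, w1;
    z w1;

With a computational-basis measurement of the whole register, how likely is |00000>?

The probability of measuring |00000> is 1/2. Key observation: steps 1-4 multiply out to the identity, so the circuit reduces to the remaining gates.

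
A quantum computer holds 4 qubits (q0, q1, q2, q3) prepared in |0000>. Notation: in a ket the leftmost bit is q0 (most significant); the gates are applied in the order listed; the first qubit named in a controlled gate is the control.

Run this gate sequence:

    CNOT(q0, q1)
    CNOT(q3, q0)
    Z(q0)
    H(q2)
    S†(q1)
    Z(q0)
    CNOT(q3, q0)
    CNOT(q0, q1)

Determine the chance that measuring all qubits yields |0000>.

A full measurement returns |0000> with probability 1/2.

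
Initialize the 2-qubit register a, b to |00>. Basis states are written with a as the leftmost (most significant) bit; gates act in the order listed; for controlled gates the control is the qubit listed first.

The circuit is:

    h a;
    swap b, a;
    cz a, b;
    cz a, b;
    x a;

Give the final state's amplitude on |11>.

|11> carries amplitude sqrt(2)/2 in the final state.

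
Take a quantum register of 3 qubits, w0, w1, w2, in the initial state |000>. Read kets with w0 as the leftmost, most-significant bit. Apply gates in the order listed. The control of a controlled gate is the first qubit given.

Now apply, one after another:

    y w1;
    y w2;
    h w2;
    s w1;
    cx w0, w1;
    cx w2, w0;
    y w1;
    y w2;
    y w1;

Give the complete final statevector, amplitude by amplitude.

The resulting statevector has amplitude sqrt(2)/2 on |011>, sqrt(2)/2 on |110>, and 0 on every other basis state.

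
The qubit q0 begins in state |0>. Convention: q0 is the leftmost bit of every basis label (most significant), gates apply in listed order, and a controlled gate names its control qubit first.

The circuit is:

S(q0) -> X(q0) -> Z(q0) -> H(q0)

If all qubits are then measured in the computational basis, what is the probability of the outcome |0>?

Outcome |0> occurs with probability 1/2.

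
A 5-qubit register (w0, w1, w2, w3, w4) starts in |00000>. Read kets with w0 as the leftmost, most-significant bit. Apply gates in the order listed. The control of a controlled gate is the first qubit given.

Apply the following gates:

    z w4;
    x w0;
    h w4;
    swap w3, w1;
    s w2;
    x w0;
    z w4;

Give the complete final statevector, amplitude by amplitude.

After the circuit, the state carries amplitude sqrt(2)/2 on |00000>, -sqrt(2)/2 on |00001>, and 0 on every other basis state.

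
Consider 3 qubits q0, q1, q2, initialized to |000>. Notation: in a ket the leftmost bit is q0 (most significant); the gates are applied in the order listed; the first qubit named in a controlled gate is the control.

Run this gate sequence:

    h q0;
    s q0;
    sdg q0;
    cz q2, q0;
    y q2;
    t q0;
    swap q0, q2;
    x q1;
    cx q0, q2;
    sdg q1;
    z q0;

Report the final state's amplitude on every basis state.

After the circuit, the state carries amplitude -sqrt(2)*exp(I*pi/4)/2 on |110>, -sqrt(2)/2 on |111>, and 0 on every other basis state.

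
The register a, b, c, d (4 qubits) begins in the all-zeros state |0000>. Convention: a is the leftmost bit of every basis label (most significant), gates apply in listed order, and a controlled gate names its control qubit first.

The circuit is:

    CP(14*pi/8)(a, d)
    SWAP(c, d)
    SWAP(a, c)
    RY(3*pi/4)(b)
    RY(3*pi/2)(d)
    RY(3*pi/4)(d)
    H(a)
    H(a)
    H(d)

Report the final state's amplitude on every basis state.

The final amplitudes are -sqrt(2)/4 on |0000>, -1/2 + sqrt(2)/4 on |0001>, -1/2 - sqrt(2)/4 on |0100>, -sqrt(2)/4 on |0101>, and 0 on every other basis state. Key observation: the block from step 7 through step 8 cancels to the identity and can be dropped.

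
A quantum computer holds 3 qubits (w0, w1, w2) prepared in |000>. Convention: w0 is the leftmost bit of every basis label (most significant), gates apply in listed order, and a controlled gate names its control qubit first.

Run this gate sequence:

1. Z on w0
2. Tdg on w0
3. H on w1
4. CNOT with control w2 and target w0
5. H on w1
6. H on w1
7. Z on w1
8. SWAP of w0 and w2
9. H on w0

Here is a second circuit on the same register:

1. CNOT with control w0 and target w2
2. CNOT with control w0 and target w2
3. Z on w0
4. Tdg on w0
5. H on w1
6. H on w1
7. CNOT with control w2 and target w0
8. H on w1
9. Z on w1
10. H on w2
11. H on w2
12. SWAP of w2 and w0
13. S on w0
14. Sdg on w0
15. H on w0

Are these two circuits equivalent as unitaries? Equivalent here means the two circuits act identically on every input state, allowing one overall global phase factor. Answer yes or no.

Yes, they are equivalent — the unitaries differ by at most a global phase.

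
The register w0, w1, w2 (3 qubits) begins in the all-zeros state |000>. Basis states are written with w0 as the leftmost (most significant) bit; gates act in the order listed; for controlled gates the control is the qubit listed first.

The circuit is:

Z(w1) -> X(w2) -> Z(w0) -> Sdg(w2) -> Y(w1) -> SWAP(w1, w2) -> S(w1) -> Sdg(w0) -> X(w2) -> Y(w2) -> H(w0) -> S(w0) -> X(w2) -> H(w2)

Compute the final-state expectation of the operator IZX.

In the final state, IZX has expectation -1.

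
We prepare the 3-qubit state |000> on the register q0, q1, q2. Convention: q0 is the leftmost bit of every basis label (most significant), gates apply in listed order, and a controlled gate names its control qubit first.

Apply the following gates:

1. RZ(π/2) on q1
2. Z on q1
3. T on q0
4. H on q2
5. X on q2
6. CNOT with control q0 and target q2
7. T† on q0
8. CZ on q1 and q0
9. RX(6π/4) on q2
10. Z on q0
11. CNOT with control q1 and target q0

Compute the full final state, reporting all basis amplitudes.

After the circuit, the state carries amplitude -sqrt(2)/2 on |000>, -sqrt(2)/2 on |001>, and 0 on every other basis state.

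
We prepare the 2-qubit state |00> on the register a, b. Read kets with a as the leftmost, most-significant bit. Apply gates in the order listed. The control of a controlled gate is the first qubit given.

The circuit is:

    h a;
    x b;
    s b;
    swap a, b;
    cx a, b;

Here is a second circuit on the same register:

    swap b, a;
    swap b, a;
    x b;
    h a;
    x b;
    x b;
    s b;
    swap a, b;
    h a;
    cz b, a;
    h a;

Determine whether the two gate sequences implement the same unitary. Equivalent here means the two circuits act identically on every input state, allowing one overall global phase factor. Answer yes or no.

No: there is an input state on which the two circuits produce genuinely different outputs (not merely differing by a phase).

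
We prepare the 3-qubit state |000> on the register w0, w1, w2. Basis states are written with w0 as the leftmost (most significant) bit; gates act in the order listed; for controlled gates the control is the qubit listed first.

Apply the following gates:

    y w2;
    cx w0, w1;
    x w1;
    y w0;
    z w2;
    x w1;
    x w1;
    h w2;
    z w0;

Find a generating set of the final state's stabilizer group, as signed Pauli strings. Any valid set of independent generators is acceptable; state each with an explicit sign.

One valid set of independent stabilizer generators is -IIX, -ZII, -IZI (any independent generating set of the same group is equally correct).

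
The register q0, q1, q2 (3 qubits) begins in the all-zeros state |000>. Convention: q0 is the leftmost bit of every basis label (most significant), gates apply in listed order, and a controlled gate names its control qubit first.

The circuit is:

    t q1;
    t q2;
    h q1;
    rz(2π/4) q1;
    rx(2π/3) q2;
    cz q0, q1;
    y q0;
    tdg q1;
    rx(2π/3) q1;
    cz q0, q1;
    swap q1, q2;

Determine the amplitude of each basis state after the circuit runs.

After the circuit, the state carries amplitude 0 on |000>, 0 on |001>, 0 on |010>, 0 on |011>, sqrt(6)/8 + sqrt(2)*exp(I*pi/4)/8 on |100>, -sqrt(2)*I/8 + sqrt(6)*exp(3*I*pi/4)/8 on |101>, -3*sqrt(2)*I/8 - sqrt(6)*exp(3*I*pi/4)/8 on |110>, -sqrt(6)/8 + 3*sqrt(2)*exp(I*pi/4)/8 on |111>.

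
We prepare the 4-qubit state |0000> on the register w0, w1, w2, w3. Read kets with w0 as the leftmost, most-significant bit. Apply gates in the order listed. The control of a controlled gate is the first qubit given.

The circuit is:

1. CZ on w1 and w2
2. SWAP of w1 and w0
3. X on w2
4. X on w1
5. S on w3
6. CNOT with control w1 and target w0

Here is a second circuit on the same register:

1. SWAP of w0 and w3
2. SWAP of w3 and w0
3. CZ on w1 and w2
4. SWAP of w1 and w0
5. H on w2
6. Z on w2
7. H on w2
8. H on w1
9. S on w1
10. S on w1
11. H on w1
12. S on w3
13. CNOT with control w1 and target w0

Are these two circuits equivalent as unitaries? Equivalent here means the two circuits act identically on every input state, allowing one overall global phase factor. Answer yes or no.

Yes, they are equivalent — the unitaries differ by at most a global phase.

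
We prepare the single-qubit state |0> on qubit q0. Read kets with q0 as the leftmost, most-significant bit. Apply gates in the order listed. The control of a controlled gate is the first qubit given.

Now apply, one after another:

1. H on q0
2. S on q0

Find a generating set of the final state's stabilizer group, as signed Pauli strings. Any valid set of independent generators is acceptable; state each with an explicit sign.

The stabilizer group can be generated by +Y, among other valid generating sets.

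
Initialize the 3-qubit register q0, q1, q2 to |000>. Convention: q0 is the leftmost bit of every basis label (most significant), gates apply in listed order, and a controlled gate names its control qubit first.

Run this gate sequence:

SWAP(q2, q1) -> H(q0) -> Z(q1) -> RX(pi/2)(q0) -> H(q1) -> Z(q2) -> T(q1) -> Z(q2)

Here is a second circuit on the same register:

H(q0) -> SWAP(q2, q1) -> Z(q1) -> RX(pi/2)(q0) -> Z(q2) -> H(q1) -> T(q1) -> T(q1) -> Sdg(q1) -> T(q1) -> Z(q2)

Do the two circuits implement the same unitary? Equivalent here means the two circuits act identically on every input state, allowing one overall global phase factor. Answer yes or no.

Yes — the two circuits implement the same unitary up to a global phase.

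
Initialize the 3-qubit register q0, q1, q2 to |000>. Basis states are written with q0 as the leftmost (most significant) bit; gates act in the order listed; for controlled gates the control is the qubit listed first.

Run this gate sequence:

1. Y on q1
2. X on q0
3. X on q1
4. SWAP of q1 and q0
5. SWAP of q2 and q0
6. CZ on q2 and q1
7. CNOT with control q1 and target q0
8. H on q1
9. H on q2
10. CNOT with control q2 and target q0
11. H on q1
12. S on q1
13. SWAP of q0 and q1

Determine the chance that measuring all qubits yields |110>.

Outcome |110> occurs with probability 1/2.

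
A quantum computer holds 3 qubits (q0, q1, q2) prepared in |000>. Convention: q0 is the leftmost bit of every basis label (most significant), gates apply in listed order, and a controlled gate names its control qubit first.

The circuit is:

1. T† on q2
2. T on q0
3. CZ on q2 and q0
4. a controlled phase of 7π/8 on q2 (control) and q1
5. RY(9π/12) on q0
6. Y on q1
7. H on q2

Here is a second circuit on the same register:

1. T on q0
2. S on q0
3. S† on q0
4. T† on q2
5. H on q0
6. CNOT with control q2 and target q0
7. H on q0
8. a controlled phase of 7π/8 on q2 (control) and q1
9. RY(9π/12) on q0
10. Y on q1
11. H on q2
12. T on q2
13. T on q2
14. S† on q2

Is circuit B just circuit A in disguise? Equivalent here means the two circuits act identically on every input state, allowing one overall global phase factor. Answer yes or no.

Yes, they are equivalent — the unitaries differ by at most a global phase.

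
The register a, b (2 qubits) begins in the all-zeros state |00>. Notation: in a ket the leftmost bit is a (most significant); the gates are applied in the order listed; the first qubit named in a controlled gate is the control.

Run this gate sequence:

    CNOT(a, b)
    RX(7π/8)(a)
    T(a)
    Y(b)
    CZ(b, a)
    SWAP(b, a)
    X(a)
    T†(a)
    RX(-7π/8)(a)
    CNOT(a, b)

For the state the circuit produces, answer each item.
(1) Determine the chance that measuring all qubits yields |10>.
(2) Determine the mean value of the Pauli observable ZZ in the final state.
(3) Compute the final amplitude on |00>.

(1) Outcome |10> occurs with probability sin(7*pi/16)**4.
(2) In the final state, ZZ has expectation -sqrt(sqrt(2) + 2)/2.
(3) The final state's coefficient on |00> equals I*(2 - sqrt(sqrt(2) + 2))/4.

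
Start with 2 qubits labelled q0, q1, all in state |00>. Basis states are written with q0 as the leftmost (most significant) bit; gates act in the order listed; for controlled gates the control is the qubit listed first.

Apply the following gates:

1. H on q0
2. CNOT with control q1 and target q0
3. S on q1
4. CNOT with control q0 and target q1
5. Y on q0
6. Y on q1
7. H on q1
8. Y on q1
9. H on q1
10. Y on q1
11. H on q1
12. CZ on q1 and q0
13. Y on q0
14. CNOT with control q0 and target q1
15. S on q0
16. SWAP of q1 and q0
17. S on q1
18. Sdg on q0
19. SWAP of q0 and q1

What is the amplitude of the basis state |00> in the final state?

The final state's coefficient on |00> equals -I/2.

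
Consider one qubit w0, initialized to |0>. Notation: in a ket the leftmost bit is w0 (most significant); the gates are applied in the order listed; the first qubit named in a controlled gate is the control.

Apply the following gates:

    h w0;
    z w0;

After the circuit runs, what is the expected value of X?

The expectation value of X is -1.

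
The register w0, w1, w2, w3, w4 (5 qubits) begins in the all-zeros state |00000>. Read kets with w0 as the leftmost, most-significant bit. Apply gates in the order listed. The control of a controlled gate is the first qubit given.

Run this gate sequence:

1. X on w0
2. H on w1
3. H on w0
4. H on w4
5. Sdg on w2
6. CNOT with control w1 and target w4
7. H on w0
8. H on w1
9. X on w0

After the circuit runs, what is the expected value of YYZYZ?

The expectation value of YYZYZ is 0.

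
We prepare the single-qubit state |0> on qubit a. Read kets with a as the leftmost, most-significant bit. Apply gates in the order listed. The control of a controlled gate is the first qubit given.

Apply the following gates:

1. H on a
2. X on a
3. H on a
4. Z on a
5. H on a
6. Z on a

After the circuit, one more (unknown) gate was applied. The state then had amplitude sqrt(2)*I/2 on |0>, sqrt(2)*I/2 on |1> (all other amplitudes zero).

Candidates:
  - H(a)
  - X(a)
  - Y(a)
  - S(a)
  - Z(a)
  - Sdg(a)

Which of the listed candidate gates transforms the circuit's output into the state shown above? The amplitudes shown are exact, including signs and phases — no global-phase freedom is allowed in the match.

The unique candidate consistent with the amplitudes is Y(a).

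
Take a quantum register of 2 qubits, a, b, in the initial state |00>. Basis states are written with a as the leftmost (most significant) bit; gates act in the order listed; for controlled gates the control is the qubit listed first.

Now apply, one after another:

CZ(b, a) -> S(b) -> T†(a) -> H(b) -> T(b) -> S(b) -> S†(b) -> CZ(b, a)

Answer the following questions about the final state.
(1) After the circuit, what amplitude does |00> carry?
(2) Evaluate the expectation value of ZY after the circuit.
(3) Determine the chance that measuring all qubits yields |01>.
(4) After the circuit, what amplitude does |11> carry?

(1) The amplitude on |00> is sqrt(2)/2.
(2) The observable ZY averages to sqrt(2)/2.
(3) Outcome |01> occurs with probability 1/2.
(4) |11> carries amplitude 0 in the final state.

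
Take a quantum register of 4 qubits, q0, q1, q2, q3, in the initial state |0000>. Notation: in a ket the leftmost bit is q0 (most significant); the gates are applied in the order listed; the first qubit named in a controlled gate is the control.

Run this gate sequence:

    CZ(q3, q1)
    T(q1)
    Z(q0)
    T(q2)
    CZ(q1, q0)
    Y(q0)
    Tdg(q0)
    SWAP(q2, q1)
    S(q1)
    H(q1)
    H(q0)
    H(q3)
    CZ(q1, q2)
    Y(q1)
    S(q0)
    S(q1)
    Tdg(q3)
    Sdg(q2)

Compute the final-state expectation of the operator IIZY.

The expectation value of IIZY is -sqrt(2)/2.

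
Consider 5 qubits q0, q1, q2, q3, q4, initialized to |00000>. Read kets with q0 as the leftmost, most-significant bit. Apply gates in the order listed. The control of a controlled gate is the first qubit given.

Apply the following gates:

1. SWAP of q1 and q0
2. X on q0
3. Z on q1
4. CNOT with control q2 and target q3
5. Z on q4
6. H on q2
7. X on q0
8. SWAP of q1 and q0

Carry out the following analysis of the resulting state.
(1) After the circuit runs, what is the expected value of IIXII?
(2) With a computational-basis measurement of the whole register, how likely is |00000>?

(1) The expectation value of IIXII is 1.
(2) The probability of measuring |00000> is 1/2.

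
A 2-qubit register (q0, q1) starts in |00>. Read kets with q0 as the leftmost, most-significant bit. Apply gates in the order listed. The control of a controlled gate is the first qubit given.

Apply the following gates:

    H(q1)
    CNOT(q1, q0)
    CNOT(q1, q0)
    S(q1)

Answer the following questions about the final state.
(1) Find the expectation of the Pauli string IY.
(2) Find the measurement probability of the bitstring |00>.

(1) In the final state, IY has expectation 1.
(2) A full measurement returns |00> with probability 1/2.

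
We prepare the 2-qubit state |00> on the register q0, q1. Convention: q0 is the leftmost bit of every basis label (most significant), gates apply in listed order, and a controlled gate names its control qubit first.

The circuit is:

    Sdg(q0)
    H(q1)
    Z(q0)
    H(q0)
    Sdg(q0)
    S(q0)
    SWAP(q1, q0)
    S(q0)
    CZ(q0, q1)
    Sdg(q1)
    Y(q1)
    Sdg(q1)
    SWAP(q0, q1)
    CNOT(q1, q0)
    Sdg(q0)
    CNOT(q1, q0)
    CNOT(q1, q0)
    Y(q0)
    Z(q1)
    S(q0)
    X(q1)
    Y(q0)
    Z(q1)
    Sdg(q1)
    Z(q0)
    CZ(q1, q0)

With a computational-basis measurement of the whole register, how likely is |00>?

The probability of measuring |00> is 1/4.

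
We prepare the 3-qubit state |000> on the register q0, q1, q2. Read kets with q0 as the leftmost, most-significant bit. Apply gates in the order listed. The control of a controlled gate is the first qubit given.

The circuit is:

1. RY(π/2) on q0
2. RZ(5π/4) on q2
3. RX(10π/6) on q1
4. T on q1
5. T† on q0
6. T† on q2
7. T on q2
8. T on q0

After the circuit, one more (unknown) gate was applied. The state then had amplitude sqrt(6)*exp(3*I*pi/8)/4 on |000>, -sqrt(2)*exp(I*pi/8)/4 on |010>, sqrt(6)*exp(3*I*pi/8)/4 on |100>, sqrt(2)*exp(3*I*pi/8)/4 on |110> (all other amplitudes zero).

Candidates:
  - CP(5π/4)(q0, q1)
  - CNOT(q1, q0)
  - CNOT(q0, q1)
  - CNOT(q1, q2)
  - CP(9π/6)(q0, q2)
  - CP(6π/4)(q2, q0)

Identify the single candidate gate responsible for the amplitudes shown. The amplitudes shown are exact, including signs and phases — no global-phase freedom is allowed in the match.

The applied gate was CP(5π/4)(q0, q1). Key observation: steps 5-8 multiply out to the identity, so the circuit reduces to the remaining gates.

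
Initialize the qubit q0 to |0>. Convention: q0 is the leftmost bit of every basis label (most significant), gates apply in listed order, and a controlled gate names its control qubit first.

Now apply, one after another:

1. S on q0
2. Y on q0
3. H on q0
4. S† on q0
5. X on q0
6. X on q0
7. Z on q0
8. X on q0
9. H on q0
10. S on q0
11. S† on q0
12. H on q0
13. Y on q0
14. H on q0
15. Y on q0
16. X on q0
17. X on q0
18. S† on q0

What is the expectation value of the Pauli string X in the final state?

In the final state, X has expectation -1.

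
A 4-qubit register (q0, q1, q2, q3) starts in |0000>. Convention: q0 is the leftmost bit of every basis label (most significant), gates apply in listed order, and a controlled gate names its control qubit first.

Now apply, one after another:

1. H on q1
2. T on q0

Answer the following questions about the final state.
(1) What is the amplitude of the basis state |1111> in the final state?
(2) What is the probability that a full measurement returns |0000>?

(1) |1111> carries amplitude 0 in the final state.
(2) Outcome |0000> occurs with probability 1/2.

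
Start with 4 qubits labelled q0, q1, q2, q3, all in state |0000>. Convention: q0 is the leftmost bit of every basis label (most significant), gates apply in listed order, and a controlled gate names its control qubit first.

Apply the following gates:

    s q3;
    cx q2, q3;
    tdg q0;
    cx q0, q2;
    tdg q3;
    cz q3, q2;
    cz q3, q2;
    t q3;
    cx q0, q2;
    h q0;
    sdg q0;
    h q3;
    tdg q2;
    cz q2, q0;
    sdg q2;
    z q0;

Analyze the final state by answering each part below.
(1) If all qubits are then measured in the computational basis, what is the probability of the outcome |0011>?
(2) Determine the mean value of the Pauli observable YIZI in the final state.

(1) The probability of measuring |0011> is 0. Key observation: gates 4-9 undo each other exactly, leaving only the rest of the circuit to track.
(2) The observable YIZI averages to 1.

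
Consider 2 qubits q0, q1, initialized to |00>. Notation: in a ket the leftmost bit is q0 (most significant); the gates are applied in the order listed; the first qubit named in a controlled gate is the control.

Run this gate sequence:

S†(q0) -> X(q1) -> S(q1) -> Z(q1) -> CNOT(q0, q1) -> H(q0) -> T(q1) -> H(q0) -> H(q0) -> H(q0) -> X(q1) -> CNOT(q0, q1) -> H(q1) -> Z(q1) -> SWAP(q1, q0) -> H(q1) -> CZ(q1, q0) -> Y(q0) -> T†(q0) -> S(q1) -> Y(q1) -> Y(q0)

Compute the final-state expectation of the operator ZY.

The expectation value of ZY is 1. Key observation: gates 9-10 undo each other exactly, leaving only the rest of the circuit to track.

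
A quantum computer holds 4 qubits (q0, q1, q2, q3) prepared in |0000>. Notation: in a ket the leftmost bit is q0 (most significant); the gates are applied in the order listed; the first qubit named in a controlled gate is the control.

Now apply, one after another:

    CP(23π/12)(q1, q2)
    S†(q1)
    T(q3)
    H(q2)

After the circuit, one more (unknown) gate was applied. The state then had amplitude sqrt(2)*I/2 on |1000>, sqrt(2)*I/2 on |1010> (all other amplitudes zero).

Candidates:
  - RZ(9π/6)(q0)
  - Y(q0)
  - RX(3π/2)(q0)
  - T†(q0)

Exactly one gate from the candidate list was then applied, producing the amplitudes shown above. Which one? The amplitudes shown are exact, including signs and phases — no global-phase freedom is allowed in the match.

It was Y(q0) that produced the state shown.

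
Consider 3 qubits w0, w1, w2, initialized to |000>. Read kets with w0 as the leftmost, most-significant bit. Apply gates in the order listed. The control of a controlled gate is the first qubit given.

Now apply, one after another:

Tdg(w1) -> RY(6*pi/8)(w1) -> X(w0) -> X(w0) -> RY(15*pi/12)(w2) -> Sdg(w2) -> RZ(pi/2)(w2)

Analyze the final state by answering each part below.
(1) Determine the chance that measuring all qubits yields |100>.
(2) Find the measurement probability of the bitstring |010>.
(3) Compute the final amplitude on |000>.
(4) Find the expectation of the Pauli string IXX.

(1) Outcome |100> occurs with probability 0. Key observation: gates 3-4 undo each other exactly, leaving only the rest of the circuit to track.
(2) Outcome |010> occurs with probability 1/8.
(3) The amplitude on |000> is (2 - sqrt(2))*exp(3*I*pi/4)/4.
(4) The expectation value of IXX is -1/2.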